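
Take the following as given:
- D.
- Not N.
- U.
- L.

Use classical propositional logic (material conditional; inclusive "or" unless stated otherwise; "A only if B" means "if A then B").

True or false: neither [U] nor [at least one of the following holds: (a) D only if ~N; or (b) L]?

The statement is false.

Formalization: U ↓ ((D → ¬N) ∨ L)

¬N = ¬F = T
D → ¬N = T → T = T
(D → ¬N) ∨ L = T ∨ T = T
U ↓ ((D → ¬N) ∨ L) = T ↓ T = F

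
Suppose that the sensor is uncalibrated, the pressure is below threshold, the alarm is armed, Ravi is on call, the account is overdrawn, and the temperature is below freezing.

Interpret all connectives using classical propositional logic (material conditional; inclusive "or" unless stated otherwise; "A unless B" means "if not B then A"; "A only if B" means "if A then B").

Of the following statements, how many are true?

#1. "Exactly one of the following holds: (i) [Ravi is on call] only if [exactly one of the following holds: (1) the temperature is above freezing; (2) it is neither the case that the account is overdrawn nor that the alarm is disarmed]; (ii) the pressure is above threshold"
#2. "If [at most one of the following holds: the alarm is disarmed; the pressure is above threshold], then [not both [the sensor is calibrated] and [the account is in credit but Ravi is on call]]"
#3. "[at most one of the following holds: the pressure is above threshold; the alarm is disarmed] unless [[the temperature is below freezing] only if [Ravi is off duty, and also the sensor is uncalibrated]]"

Let U = "Ravi is on call" (T), H = "the temperature is below freezing" (T), R = "the account is overdrawn" (T), G = "the alarm is armed" (T), V = "the pressure is above threshold" (F), M = "the sensor is calibrated" (F).

#1: Parsed as (U → (¬H ⊕ (R ↓ ¬G))) ⊕ V

¬H = ¬T = F
¬G = ¬T = F
R ↓ ¬G = T ↓ F = F
¬H ⊕ (R ↓ ¬G) = F ⊕ F = F
U → (¬H ⊕ (R ↓ ¬G)) = T → F = F
(U → (¬H ⊕ (R ↓ ¬G))) ⊕ V = F ⊕ F = F
Thus #1 is false.

#2: In symbols: (¬G ↑ V) → (M ↑ (¬R ∧ U))

¬G = ¬T = F
¬G ↑ V = F ↑ F = T
¬R = ¬T = F
¬R ∧ U = F ∧ T = F
M ↑ (¬R ∧ U) = F ↑ F = T
(¬G ↑ V) → (M ↑ (¬R ∧ U)) = T → T = T
So #2 is true.

#3: In symbols: (V ↑ ¬G) ∨ (H → (¬U ∧ ¬M))

¬G = ¬T = F
V ↑ ¬G = F ↑ F = T
¬U = ¬T = F
¬M = ¬F = T
¬U ∧ ¬M = F ∧ T = F
H → (¬U ∧ ¬M) = T → F = F
(V ↑ ¬G) ∨ (H → (¬U ∧ ¬M)) = T ∨ F = T
Hence #3 is true.

Count: 2.

2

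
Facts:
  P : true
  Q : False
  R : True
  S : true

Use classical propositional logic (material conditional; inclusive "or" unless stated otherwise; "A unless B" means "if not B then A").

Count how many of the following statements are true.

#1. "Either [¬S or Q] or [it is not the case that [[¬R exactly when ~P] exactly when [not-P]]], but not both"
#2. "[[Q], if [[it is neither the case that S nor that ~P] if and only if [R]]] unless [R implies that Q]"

2

#1: Parsed as (not S or Q) xor not ((not R iff not P) iff not P)

not S = not True = False
not S or Q = False or False = False
not R = not True = False
not P = not True = False
not R iff not P = False iff False = True
not P = not True = False
(not R iff not P) iff not P = True iff False = False
not ((not R iff not P) iff not P) = not False = True
(not S or Q) xor not ((not R iff not P) iff not P) = False xor True = True
Thus #1 is true.

#2: Formalization: (((S nor not P) iff R) -> Q) or (R -> Q)

not P = not True = False
S nor not P = True nor False = False
(S nor not P) iff R = False iff True = False
((S nor not P) iff R) -> Q = False -> False = True
R -> Q = True -> False = False
(((S nor not P) iff R) -> Q) or (R -> Q) = True or False = True
So #2 is true.

2 of the 2 statements are true (#1, #2).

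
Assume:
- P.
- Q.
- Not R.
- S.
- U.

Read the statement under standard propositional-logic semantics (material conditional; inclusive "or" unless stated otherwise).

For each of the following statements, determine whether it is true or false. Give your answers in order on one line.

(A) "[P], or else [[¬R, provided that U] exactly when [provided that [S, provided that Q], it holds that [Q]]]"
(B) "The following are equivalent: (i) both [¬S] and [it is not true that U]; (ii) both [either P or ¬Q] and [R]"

(A) true; (B) true

(A): This is P or ((U -> not R) iff ((Q -> S) -> Q)).

not R = not False = True
U -> not R = True -> True = True
Q -> S = True -> True = True
(Q -> S) -> Q = True -> True = True
(U -> not R) iff ((Q -> S) -> Q) = True iff True = True
P or ((U -> not R) iff ((Q -> S) -> Q)) = True or True = True
So (A) is true.

(B): In symbols: (not S and not U) iff ((P or not Q) and R)

not S = not True = False
not U = not True = False
not S and not U = False and False = False
not Q = not True = False
P or not Q = True or False = True
(P or not Q) and R = True and False = False
(not S and not U) iff ((P or not Q) and R) = False iff False = True
Thus (B) is true.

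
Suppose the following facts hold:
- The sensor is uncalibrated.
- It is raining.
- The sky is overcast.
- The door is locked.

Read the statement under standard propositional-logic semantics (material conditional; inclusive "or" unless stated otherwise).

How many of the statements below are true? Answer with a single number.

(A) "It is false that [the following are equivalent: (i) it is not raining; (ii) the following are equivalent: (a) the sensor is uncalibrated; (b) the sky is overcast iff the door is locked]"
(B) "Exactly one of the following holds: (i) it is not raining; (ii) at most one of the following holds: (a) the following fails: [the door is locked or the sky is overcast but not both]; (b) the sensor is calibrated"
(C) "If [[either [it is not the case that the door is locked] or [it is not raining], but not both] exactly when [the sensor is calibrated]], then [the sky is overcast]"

3

Let Q = "it is raining" (T), P = "the sensor is calibrated" (F), R = "the sky is overcast" (T), S = "the door is locked" (T).

(A): Formalization: ~(~Q <-> (~P <-> (R <-> S)))

~Q = ~T = F
~P = ~F = T
R <-> S = T <-> T = T
~P <-> (R <-> S) = T <-> T = T
~Q <-> (~P <-> (R <-> S)) = F <-> T = F
~(~Q <-> (~P <-> (R <-> S))) = ~F = T
Thus (A) is true.

(B): Formalization: ~Q xor (~(S xor R) nand P)

~Q = ~T = F
S xor R = T xor T = F
~(S xor R) = ~F = T
~(S xor R) nand P = T nand F = T
~Q xor (~(S xor R) nand P) = F xor T = T
Hence (B) is true.

(C): Formalization: ((~S xor ~Q) <-> P) -> R

~S = ~T = F
~Q = ~T = F
~S xor ~Q = F xor F = F
(~S xor ~Q) <-> P = F <-> F = T
((~S xor ~Q) <-> P) -> R = T -> T = T
So (C) is true.

Count: 3.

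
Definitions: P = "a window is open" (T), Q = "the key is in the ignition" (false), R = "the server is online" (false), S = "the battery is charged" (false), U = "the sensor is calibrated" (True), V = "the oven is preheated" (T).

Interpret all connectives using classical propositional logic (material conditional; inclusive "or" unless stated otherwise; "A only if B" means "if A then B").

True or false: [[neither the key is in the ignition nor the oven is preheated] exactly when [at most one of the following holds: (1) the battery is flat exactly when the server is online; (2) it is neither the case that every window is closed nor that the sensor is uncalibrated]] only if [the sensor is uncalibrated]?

True.

In symbols: ((Q nor V) <-> ((~S <-> R) nand (~P nor ~U))) -> ~U

Q nor V = F nor T = F
~S = ~F = T
~S <-> R = T <-> F = F
~P = ~T = F
~U = ~T = F
~P nor ~U = F nor F = T
(~S <-> R) nand (~P nor ~U) = F nand T = T
(Q nor V) <-> ((~S <-> R) nand (~P nor ~U)) = F <-> T = F
~U = ~T = F
((Q nor V) <-> ((~S <-> R) nand (~P nor ~U))) -> ~U = F -> F = T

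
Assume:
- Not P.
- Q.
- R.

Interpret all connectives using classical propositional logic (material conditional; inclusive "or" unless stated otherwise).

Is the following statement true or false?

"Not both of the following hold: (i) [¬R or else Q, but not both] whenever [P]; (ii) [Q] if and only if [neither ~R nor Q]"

True

In symbols: (P → (¬R ⊕ Q)) ↑ (Q ↔ (¬R ↓ Q))

¬R = ¬T = F
¬R ⊕ Q = F ⊕ T = T
P → (¬R ⊕ Q) = F → T = T
¬R = ¬T = F
¬R ↓ Q = F ↓ T = F
Q ↔ (¬R ↓ Q) = T ↔ F = F
(P → (¬R ⊕ Q)) ↑ (Q ↔ (¬R ↓ Q)) = T ↑ F = T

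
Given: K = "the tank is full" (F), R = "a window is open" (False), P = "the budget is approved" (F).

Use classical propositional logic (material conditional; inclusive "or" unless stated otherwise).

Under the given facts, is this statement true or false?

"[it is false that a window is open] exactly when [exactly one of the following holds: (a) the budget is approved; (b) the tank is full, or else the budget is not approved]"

This is ~R <-> (P xor (K | ~P)).

~R = ~F = T
~P = ~F = T
K | ~P = F | T = T
P xor (K | ~P) = F xor T = T
~R <-> (P xor (K | ~P)) = T <-> T = T

The statement is true.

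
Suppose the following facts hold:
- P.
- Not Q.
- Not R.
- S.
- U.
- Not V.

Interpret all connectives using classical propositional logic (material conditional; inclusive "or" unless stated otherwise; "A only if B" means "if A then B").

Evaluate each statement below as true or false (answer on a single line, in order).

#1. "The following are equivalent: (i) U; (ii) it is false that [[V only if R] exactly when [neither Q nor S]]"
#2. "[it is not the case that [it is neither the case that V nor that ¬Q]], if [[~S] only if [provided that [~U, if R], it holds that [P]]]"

#1 True, #2 True

#1: Parsed as U ↔ ¬((V → R) ↔ (Q ↓ S))

V → R = F → F = T
Q ↓ S = F ↓ T = F
(V → R) ↔ (Q ↓ S) = T ↔ F = F
¬((V → R) ↔ (Q ↓ S)) = ¬F = T
U ↔ ¬((V → R) ↔ (Q ↓ S)) = T ↔ T = T
Thus #1 is true.

#2: Formalization: (¬S → ((R → ¬U) → P)) → ¬(V ↓ ¬Q)

¬S = ¬T = F
¬U = ¬T = F
R → ¬U = F → F = T
(R → ¬U) → P = T → T = T
¬S → ((R → ¬U) → P) = F → T = T
¬Q = ¬F = T
V ↓ ¬Q = F ↓ T = F
¬(V ↓ ¬Q) = ¬F = T
(¬S → ((R → ¬U) → P)) → ¬(V ↓ ¬Q) = T → T = T
So #2 is true.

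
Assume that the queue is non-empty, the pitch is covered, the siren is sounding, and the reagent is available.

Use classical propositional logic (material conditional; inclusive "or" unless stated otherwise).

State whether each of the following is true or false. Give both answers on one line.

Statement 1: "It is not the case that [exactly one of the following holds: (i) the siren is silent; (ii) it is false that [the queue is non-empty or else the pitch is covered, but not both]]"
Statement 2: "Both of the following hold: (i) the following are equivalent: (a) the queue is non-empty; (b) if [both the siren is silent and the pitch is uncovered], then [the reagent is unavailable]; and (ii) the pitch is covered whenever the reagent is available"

Statement 1 false; Statement 2 true

Let W = "the siren is sounding" (True), M = "the queue is empty" (False), P = "the pitch is covered" (True), H = "the reagent is available" (True).

Statement 1: Parsed as not (not W xor not (not M xor P))

not W = not True = False
not M = not False = True
not M xor P = True xor True = False
not (not M xor P) = not False = True
not W xor not (not M xor P) = False xor True = True
not (not W xor not (not M xor P)) = not True = False
Hence Statement 1 is false.

Statement 2: This is (not M iff ((not W and not P) -> not H)) and (H -> P).

not M = not False = True
not W = not True = False
not P = not True = False
not W and not P = False and False = False
not H = not True = False
(not W and not P) -> not H = False -> False = True
not M iff ((not W and not P) -> not H) = True iff True = True
H -> P = True -> True = True
(not M iff ((not W and not P) -> not H)) and (H -> P) = True and True = True
So Statement 2 is true.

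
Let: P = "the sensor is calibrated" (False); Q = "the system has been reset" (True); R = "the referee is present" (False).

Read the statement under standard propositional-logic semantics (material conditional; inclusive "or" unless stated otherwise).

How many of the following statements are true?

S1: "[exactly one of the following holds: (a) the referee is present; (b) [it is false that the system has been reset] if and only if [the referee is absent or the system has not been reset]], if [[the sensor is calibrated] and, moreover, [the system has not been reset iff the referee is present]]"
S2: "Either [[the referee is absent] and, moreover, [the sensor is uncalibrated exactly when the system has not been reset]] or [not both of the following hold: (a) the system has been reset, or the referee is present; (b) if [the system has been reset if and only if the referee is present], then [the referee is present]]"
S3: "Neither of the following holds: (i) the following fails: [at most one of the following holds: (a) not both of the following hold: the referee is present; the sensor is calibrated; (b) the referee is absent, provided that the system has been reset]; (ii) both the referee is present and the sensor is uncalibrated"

S1: Parsed as (P & (~Q <-> R)) -> (R xor (~Q <-> (~R | ~Q)))

~Q = ~T = F
~Q <-> R = F <-> F = T
P & (~Q <-> R) = F & T = F
~Q = ~T = F
~R = ~F = T
~Q = ~T = F
~R | ~Q = T | F = T
~Q <-> (~R | ~Q) = F <-> T = F
R xor (~Q <-> (~R | ~Q)) = F xor F = F
(P & (~Q <-> R)) -> (R xor (~Q <-> (~R | ~Q))) = F -> F = T
So S1 is true.

S2: Formalization: (~R & (~P <-> ~Q)) | ((Q | R) nand ((Q <-> R) -> R))

~R = ~F = T
~P = ~F = T
~Q = ~T = F
~P <-> ~Q = T <-> F = F
~R & (~P <-> ~Q) = T & F = F
Q | R = T | F = T
Q <-> R = T <-> F = F
(Q <-> R) -> R = F -> F = T
(Q | R) nand ((Q <-> R) -> R) = T nand T = F
(~R & (~P <-> ~Q)) | ((Q | R) nand ((Q <-> R) -> R)) = F | F = F
Thus S2 is false.

S3: Formalization: ~((R nand P) nand (Q -> ~R)) nor (R & ~P)

R nand P = F nand F = T
~R = ~F = T
Q -> ~R = T -> T = T
(R nand P) nand (Q -> ~R) = T nand T = F
~((R nand P) nand (Q -> ~R)) = ~F = T
~P = ~F = T
R & ~P = F & T = F
~((R nand P) nand (Q -> ~R)) nor (R & ~P) = T nor F = F
Hence S3 is false.

1 of the 3 statements is true (S1).

1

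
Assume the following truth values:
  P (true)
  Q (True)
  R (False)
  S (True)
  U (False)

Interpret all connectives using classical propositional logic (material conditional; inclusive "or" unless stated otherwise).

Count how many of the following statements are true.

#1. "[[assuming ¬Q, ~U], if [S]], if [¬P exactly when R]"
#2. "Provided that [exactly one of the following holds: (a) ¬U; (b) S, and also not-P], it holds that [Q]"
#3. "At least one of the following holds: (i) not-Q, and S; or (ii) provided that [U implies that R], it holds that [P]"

3

#1: This is (not P iff R) -> (S -> (not Q -> not U)).

not P = not True = False
not P iff R = False iff False = True
not Q = not True = False
not U = not False = True
not Q -> not U = False -> True = True
S -> (not Q -> not U) = True -> True = True
(not P iff R) -> (S -> (not Q -> not U)) = True -> True = True
So #1 is true.

#2: In symbols: (not U xor (S and not P)) -> Q

not U = not False = True
not P = not True = False
S and not P = True and False = False
not U xor (S and not P) = True xor False = True
(not U xor (S and not P)) -> Q = True -> True = True
Thus #2 is true.

#3: In symbols: (not Q and S) or ((U -> R) -> P)

not Q = not True = False
not Q and S = False and True = False
U -> R = False -> False = True
(U -> R) -> P = True -> True = True
(not Q and S) or ((U -> R) -> P) = False or True = True
Hence #3 is true.

True statements: 3.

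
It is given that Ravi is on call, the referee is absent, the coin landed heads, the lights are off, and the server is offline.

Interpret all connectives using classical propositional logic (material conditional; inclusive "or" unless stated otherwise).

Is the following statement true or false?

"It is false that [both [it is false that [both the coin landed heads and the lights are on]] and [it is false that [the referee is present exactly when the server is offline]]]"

Let U = "the coin landed heads" (T), K = "the lights are on" (F), Q = "the referee is present" (F), N = "the server is online" (F).
Formalization: ~(~(U & K) & ~(Q <-> ~N))

U & K = T & F = F
~(U & K) = ~F = T
~N = ~F = T
Q <-> ~N = F <-> T = F
~(Q <-> ~N) = ~F = T
~(U & K) & ~(Q <-> ~N) = T & T = T
~(~(U & K) & ~(Q <-> ~N)) = ~T = F

False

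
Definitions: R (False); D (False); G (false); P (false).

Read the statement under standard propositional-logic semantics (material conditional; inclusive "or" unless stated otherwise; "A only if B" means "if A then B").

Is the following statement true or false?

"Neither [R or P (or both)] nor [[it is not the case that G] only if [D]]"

True.

Formalization: (R ∨ P) ↓ (¬G → D)

R ∨ P = F ∨ F = F
¬G = ¬F = T
¬G → D = T → F = F
(R ∨ P) ↓ (¬G → D) = F ↓ F = T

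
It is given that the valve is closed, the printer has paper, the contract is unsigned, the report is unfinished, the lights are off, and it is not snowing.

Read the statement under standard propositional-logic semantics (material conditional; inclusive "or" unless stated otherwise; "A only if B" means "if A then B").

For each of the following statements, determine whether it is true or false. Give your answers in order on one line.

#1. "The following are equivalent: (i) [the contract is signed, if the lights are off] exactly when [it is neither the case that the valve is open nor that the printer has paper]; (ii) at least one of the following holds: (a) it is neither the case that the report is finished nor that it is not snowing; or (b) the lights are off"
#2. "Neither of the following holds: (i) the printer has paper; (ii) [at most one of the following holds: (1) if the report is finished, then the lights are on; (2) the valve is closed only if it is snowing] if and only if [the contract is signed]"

#1 true, #2 false

Let P = "the lights are on" (False), W = "the contract is signed" (False), V = "the valve is open" (False), N = "the printer has paper" (True), L = "the report is finished" (False), G = "it is snowing" (False).

#1: This is ((not P -> W) iff (V nor N)) iff ((L nor not G) or not P).

not P = not False = True
not P -> W = True -> False = False
V nor N = False nor True = False
(not P -> W) iff (V nor N) = False iff False = True
not G = not False = True
L nor not G = False nor True = False
not P = not False = True
(L nor not G) or not P = False or True = True
((not P -> W) iff (V nor N)) iff ((L nor not G) or not P) = True iff True = True
Thus #1 is true.

#2: This is N nor (((L -> P) nand (not V -> G)) iff W).

L -> P = False -> False = True
not V = not False = True
not V -> G = True -> False = False
(L -> P) nand (not V -> G) = True nand False = True
((L -> P) nand (not V -> G)) iff W = True iff False = False
N nor (((L -> P) nand (not V -> G)) iff W) = True nor False = False
Thus #2 is false.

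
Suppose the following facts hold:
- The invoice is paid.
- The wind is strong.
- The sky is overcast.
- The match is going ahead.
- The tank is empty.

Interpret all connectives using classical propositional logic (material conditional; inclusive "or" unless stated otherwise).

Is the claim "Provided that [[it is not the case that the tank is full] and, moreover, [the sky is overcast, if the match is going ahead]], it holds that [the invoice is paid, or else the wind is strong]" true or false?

Let H = "the tank is full" (F), M = "the match is cancelled" (F), D = "the sky is overcast" (T), N = "the invoice is paid" (T), P = "the wind is strong" (T).
In symbols: (¬H ∧ (¬M → D)) → (N ∨ P)

¬H = ¬F = T
¬M = ¬F = T
¬M → D = T → T = T
¬H ∧ (¬M → D) = T ∧ T = T
N ∨ P = T ∨ T = T
(¬H ∧ (¬M → D)) → (N ∨ P) = T → T = T

true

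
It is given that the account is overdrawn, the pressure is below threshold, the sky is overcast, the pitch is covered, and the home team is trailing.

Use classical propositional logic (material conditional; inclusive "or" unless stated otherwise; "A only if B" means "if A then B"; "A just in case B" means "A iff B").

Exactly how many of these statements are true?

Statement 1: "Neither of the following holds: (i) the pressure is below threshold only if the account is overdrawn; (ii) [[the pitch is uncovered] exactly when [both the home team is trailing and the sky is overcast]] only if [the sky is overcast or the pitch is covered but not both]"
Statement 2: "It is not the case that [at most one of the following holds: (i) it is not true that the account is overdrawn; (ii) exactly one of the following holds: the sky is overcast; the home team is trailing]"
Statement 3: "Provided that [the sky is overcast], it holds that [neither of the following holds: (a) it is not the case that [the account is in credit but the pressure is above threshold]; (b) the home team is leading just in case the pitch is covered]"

Let W = "the pressure is above threshold" (False), L = "the account is overdrawn" (True), G = "the pitch is covered" (True), N = "the home team is leading" (False), P = "the sky is overcast" (True).

Statement 1: Formalization: (not W -> L) nor ((not G iff (not N and P)) -> (P xor G))

not W = not False = True
not W -> L = True -> True = True
not G = not True = False
not N = not False = True
not N and P = True and True = True
not G iff (not N and P) = False iff True = False
P xor G = True xor True = False
(not G iff (not N and P)) -> (P xor G) = False -> False = True
(not W -> L) nor ((not G iff (not N and P)) -> (P xor G)) = True nor True = False
Thus Statement 1 is false.

Statement 2: Formalization: not (not L nand (P xor not N))

not L = not True = False
not N = not False = True
P xor not N = True xor True = False
not L nand (P xor not N) = False nand False = True
not (not L nand (P xor not N)) = not True = False
So Statement 2 is false.

Statement 3: This is P -> (not (not L and W) nor (N iff G)).

not L = not True = False
not L and W = False and False = False
not (not L and W) = not False = True
N iff G = False iff True = False
not (not L and W) nor (N iff G) = True nor False = False
P -> (not (not L and W) nor (N iff G)) = True -> False = False
So Statement 3 is false.

Count: 0.

0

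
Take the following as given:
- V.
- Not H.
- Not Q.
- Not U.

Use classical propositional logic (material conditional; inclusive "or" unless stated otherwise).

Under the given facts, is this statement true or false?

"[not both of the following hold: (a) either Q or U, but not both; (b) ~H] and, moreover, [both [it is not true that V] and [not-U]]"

In symbols: ((Q ⊕ U) ↑ ¬H) ∧ (¬V ∧ ¬U)

Q ⊕ U = F ⊕ F = F
¬H = ¬F = T
(Q ⊕ U) ↑ ¬H = F ↑ T = T
¬V = ¬T = F
¬U = ¬F = T
¬V ∧ ¬U = F ∧ T = F
((Q ⊕ U) ↑ ¬H) ∧ (¬V ∧ ¬U) = T ∧ F = F

False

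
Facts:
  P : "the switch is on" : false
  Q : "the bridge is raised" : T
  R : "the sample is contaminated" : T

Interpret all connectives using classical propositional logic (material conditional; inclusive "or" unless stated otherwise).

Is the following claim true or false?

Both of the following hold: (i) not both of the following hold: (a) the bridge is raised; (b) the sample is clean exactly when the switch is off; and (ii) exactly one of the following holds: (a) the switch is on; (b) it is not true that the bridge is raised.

false

Values: Q=True, R=True, P=False.
In symbols: (Q nand (not R iff not P)) and (P xor not Q)

not R = not True = False
not P = not False = True
not R iff not P = False iff True = False
Q nand (not R iff not P) = True nand False = True
not Q = not True = False
P xor not Q = False xor False = False
(Q nand (not R iff not P)) and (P xor not Q) = True and False = False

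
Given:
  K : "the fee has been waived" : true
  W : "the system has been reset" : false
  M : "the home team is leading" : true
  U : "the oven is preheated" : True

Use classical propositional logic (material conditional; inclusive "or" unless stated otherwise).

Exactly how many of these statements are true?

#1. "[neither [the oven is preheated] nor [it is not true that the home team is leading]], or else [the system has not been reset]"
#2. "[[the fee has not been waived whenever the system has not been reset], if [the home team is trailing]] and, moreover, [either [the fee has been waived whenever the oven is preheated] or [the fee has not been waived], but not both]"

2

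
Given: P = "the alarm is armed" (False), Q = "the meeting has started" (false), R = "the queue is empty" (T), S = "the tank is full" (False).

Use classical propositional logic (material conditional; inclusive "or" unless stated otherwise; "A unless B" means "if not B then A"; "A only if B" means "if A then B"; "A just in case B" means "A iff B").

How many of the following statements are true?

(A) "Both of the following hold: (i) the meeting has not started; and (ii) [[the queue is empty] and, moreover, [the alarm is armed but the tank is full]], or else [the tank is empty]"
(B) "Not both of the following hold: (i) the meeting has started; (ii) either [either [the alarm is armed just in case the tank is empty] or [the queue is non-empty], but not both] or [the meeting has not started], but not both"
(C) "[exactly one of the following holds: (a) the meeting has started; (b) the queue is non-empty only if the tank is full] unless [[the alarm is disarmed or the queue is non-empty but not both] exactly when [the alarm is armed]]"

(A): This is ~Q & ((R & (P & S)) | ~S).

~Q = ~F = T
P & S = F & F = F
R & (P & S) = T & F = F
~S = ~F = T
(R & (P & S)) | ~S = F | T = T
~Q & ((R & (P & S)) | ~S) = T & T = T
Thus (A) is true.

(B): Formalization: Q nand (((P <-> ~S) xor ~R) xor ~Q)

~S = ~F = T
P <-> ~S = F <-> T = F
~R = ~T = F
(P <-> ~S) xor ~R = F xor F = F
~Q = ~F = T
((P <-> ~S) xor ~R) xor ~Q = F xor T = T
Q nand (((P <-> ~S) xor ~R) xor ~Q) = F nand T = T
Hence (B) is true.

(C): This is (Q xor (~R -> S)) | ((~P xor ~R) <-> P).

~R = ~T = F
~R -> S = F -> F = T
Q xor (~R -> S) = F xor T = T
~P = ~F = T
~R = ~T = F
~P xor ~R = T xor F = T
(~P xor ~R) <-> P = T <-> F = F
(Q xor (~R -> S)) | ((~P xor ~R) <-> P) = T | F = T
Hence (C) is true.

Count: 3.

3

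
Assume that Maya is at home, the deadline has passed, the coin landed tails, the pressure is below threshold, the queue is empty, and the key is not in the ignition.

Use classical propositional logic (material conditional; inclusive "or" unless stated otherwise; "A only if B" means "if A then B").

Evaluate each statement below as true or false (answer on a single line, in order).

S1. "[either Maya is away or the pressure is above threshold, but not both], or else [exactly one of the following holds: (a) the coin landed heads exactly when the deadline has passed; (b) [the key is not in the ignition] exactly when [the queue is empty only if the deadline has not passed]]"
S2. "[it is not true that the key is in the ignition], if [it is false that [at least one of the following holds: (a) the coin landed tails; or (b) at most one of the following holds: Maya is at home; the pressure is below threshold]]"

S1 False, S2 True

Let P = "Maya is at home" (True), S = "the pressure is above threshold" (False), R = "the coin landed heads" (False), Q = "the deadline has passed" (True), V = "the key is in the ignition" (False), U = "the queue is empty" (True).

S1: Parsed as (not P xor S) or ((R iff Q) xor (not V iff (U -> not Q)))

not P = not True = False
not P xor S = False xor False = False
R iff Q = False iff True = False
not V = not False = True
not Q = not True = False
U -> not Q = True -> False = False
not V iff (U -> not Q) = True iff False = False
(R iff Q) xor (not V iff (U -> not Q)) = False xor False = False
(not P xor S) or ((R iff Q) xor (not V iff (U -> not Q))) = False or False = False
Hence S1 is false.

S2: Parsed as not (not R or (P nand not S)) -> not V

not R = not False = True
not S = not False = True
P nand not S = True nand True = False
not R or (P nand not S) = True or False = True
not (not R or (P nand not S)) = not True = False
not V = not False = True
not (not R or (P nand not S)) -> not V = False -> True = True
So S2 is true.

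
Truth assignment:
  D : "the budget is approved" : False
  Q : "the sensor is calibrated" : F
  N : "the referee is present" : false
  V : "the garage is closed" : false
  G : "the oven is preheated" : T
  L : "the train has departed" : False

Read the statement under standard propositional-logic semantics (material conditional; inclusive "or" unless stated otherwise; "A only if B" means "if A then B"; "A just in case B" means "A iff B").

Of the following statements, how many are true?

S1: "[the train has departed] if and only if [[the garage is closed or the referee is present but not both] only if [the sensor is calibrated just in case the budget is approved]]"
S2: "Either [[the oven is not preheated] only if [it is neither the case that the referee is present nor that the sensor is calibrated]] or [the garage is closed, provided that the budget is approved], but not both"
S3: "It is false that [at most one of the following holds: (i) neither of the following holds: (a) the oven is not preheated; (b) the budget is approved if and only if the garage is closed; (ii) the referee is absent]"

0

S1: Formalization: L iff ((V xor N) -> (Q iff D))

V xor N = False xor False = False
Q iff D = False iff False = True
(V xor N) -> (Q iff D) = False -> True = True
L iff ((V xor N) -> (Q iff D)) = False iff True = False
Thus S1 is false.

S2: Formalization: (not G -> (N nor Q)) xor (D -> V)

not G = not True = False
N nor Q = False nor False = True
not G -> (N nor Q) = False -> True = True
D -> V = False -> False = True
(not G -> (N nor Q)) xor (D -> V) = True xor True = False
Hence S2 is false.

S3: Formalization: not ((not G nor (D iff V)) nand not N)

not G = not True = False
D iff V = False iff False = True
not G nor (D iff V) = False nor True = False
not N = not False = True
(not G nor (D iff V)) nand not N = False nand True = True
not ((not G nor (D iff V)) nand not N) = not True = False
Thus S3 is false.

Count: 0.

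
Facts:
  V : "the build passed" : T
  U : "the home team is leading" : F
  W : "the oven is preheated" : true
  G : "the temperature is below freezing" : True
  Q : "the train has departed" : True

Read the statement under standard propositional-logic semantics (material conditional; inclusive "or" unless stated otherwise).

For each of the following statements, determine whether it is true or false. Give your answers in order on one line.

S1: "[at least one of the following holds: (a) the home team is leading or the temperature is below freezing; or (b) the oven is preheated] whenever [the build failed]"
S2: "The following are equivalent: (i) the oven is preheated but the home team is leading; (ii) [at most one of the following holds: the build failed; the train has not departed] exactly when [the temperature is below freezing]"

S1 true / S2 false

S1: In symbols: not V -> ((U or G) or W)

not V = not True = False
U or G = False or True = True
(U or G) or W = True or True = True
not V -> ((U or G) or W) = False -> True = True
Thus S1 is true.

S2: In symbols: (W and U) iff ((not V nand not Q) iff G)

W and U = True and False = False
not V = not True = False
not Q = not True = False
not V nand not Q = False nand False = True
(not V nand not Q) iff G = True iff True = True
(W and U) iff ((not V nand not Q) iff G) = False iff True = False
Thus S2 is false.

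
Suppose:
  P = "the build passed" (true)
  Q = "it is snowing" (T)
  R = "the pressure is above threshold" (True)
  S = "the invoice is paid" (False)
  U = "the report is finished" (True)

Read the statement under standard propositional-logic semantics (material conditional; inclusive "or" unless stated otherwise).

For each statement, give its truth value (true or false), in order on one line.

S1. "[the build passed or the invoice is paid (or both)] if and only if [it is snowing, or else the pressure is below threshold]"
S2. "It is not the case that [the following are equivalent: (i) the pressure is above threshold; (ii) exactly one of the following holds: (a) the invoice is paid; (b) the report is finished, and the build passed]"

S1: Formalization: (P ∨ S) ↔ (Q ∨ ¬R)

P ∨ S = T ∨ F = T
¬R = ¬T = F
Q ∨ ¬R = T ∨ F = T
(P ∨ S) ↔ (Q ∨ ¬R) = T ↔ T = T
Hence S1 is true.

S2: Formalization: ¬(R ↔ (S ⊕ (U ∧ P)))

U ∧ P = T ∧ T = T
S ⊕ (U ∧ P) = F ⊕ T = T
R ↔ (S ⊕ (U ∧ P)) = T ↔ T = T
¬(R ↔ (S ⊕ (U ∧ P))) = ¬T = F
So S2 is false.

S1 True; S2 False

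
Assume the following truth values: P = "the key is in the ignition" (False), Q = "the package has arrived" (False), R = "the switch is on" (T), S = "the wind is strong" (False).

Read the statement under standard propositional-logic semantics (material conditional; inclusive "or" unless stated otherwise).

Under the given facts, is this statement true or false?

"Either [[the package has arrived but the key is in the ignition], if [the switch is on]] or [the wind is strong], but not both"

False.

Parsed as (R -> (Q & P)) xor S

Q & P = F & F = F
R -> (Q & P) = T -> F = F
(R -> (Q & P)) xor S = F xor F = F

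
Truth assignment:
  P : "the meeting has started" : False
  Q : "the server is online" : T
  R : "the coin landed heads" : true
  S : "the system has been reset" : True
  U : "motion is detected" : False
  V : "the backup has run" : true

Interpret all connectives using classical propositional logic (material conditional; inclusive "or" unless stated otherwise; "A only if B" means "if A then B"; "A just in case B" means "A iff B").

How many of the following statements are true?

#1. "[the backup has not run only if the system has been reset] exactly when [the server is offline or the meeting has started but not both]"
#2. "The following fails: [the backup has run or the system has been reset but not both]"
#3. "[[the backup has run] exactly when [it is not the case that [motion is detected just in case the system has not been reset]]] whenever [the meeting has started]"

#1: Parsed as (~V -> S) <-> (~Q xor P)

~V = ~T = F
~V -> S = F -> T = T
~Q = ~T = F
~Q xor P = F xor F = F
(~V -> S) <-> (~Q xor P) = T <-> F = F
So #1 is false.

#2: This is ~(V xor S).

V xor S = T xor T = F
~(V xor S) = ~F = T
Hence #2 is true.

#3: Formalization: P -> (V <-> ~(U <-> ~S))

~S = ~T = F
U <-> ~S = F <-> F = T
~(U <-> ~S) = ~T = F
V <-> ~(U <-> ~S) = T <-> F = F
P -> (V <-> ~(U <-> ~S)) = F -> F = T
Thus #3 is true.

2 of the 3 statements are true (#2, #3).

2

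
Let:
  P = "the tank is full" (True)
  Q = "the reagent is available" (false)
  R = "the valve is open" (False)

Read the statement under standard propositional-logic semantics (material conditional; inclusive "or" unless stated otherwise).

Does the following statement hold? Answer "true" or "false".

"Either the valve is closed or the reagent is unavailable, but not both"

false

Formalization: ¬R ⊕ ¬Q

¬R = ¬F = T
¬Q = ¬F = T
¬R ⊕ ¬Q = T ⊕ T = F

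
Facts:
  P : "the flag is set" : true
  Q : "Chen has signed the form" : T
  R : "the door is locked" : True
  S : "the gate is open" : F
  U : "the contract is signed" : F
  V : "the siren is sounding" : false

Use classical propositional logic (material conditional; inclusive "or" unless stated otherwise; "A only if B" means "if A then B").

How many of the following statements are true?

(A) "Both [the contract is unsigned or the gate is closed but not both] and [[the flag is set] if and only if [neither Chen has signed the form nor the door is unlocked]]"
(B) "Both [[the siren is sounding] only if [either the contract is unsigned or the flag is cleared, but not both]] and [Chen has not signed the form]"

0

(A): Parsed as (~U xor ~S) & (P <-> (Q nor ~R))

~U = ~F = T
~S = ~F = T
~U xor ~S = T xor T = F
~R = ~T = F
Q nor ~R = T nor F = F
P <-> (Q nor ~R) = T <-> F = F
(~U xor ~S) & (P <-> (Q nor ~R)) = F & F = F
Thus (A) is false.

(B): In symbols: (V -> (~U xor ~P)) & ~Q

~U = ~F = T
~P = ~T = F
~U xor ~P = T xor F = T
V -> (~U xor ~P) = F -> T = T
~Q = ~T = F
(V -> (~U xor ~P)) & ~Q = T & F = F
Thus (B) is false.

0 of the 2 statements are true (none).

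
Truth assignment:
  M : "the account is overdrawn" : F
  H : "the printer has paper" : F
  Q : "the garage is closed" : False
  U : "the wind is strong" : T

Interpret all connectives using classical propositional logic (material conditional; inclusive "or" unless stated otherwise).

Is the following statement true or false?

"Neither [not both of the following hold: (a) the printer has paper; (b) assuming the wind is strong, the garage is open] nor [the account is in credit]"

False.

Parsed as (H nand (U -> not Q)) nor not M

not Q = not False = True
U -> not Q = True -> True = True
H nand (U -> not Q) = False nand True = True
not M = not False = True
(H nand (U -> not Q)) nor not M = True nor True = False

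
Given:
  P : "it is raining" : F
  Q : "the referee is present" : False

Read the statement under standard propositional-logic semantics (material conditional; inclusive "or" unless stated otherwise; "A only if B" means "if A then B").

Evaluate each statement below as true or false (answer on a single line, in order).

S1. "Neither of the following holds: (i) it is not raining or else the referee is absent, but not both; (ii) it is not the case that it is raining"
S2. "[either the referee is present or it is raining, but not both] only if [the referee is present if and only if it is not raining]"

S1: Formalization: (~P xor ~Q) nor ~P

~P = ~F = T
~Q = ~F = T
~P xor ~Q = T xor T = F
~P = ~F = T
(~P xor ~Q) nor ~P = F nor T = F
So S1 is false.

S2: In symbols: (Q xor P) -> (Q <-> ~P)

Q xor P = F xor F = F
~P = ~F = T
Q <-> ~P = F <-> T = F
(Q xor P) -> (Q <-> ~P) = F -> F = T
Thus S2 is true.

S1 False; S2 True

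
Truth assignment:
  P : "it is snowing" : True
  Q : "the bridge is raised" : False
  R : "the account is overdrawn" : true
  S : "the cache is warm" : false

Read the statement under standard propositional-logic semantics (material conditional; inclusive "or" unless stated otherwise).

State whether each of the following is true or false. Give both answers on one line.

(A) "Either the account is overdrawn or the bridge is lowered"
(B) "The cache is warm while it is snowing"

(A): In symbols: R ∨ ¬Q

¬Q = ¬F = T
R ∨ ¬Q = T ∨ T = T
So (A) is true.

(B): This is S ∧ P.

S ∧ P = F ∧ T = F
So (B) is false.

(A) true; (B) false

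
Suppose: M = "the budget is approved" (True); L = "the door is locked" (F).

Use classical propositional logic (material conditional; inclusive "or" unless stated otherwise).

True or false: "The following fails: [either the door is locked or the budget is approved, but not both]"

false

Values: L=F, M=T.
This is ¬(L ⊕ M).

L ⊕ M = F ⊕ T = T
¬(L ⊕ M) = ¬T = F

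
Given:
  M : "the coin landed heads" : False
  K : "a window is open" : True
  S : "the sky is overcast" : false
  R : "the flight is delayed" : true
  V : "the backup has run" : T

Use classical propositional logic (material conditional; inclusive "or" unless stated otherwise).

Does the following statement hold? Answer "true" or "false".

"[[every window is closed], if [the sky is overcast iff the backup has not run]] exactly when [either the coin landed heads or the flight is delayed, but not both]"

Values: S=False, V=True, K=True, M=False, R=True.
This is ((S iff not V) -> not K) iff (M xor R).

not V = not True = False
S iff not V = False iff False = True
not K = not True = False
(S iff not V) -> not K = True -> False = False
M xor R = False xor True = True
((S iff not V) -> not K) iff (M xor R) = False iff True = False

False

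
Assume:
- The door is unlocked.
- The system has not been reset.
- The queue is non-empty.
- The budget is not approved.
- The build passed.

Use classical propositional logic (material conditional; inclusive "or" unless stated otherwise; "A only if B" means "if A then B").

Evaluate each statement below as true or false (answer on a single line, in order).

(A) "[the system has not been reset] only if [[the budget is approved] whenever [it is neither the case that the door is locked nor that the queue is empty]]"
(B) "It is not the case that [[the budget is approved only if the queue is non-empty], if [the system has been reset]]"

(A) False; (B) False

Let Q = "the system has been reset" (F), P = "the door is locked" (F), R = "the queue is empty" (F), S = "the budget is approved" (F).

(A): This is ~Q -> ((P nor R) -> S).

~Q = ~F = T
P nor R = F nor F = T
(P nor R) -> S = T -> F = F
~Q -> ((P nor R) -> S) = T -> F = F
Thus (A) is false.

(B): This is ~(Q -> (S -> ~R)).

~R = ~F = T
S -> ~R = F -> T = T
Q -> (S -> ~R) = F -> T = T
~(Q -> (S -> ~R)) = ~T = F
So (B) is false.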